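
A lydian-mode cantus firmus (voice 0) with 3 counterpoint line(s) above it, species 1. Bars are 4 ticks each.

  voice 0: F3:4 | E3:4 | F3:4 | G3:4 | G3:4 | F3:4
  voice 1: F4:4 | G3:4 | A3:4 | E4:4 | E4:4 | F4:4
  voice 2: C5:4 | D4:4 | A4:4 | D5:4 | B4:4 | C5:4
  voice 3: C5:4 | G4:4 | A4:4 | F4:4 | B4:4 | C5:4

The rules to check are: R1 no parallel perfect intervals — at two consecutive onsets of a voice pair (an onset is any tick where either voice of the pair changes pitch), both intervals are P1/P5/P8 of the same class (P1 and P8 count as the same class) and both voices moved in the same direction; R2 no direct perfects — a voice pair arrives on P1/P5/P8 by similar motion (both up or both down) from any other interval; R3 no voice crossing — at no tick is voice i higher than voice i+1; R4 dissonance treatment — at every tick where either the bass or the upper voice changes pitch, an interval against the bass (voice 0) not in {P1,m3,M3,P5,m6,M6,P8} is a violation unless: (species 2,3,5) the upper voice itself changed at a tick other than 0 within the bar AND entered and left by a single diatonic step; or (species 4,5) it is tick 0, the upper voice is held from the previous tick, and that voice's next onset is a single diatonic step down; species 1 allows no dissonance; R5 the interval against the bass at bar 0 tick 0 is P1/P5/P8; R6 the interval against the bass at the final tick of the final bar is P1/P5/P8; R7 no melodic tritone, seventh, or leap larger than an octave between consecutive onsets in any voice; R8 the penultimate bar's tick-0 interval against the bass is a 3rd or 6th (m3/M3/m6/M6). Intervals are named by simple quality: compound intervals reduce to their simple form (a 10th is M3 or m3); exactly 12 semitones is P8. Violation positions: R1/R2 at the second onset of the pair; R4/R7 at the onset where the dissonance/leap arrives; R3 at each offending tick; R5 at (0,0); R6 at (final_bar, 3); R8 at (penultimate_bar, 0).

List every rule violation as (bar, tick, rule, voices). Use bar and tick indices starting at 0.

(1, 0, R1, (1, 2))
(1, 0, R2, (1, 3))
(1, 0, R4, (0, 2))
(1, 0, R7, (1,))
(1, 0, R7, (2,))
(2, 0, R1, (1, 3))
(2, 0, R2, (1, 2))
(2, 0, R2, (2, 3))
(3, 0, R2, (0, 2))
(3, 0, R3, (2, 3))
(3, 0, R4, (0, 3))
(3, 1, R3, (2, 3))
(3, 2, R3, (2, 3))
(3, 3, R3, (2, 3))
(4, 0, R7, (3,))
(5, 0, R1, (1, 2))
(5, 0, R1, (1, 3))
(5, 0, R1, (2, 3))

bar 0: v0=F3 v1=F4 v2=C5 v3=C5 downbeat P5
bar 1: v0=E3 v1=G3 v2=D4 v3=G4 downbeat m3
bar 2: v0=F3 v1=A3 v2=A4 v3=A4 downbeat M3
bar 3: v0=G3 v1=E4 v2=D5 v3=F4 downbeat m7
bar 4: v0=G3 v1=E4 v2=B4 v3=B4 downbeat M3
bar 5: v0=F3 v1=F4 v2=C5 v3=C5 downbeat P5
  -> R1 @ bar 1 tick 0 v(1, 2): F4/C5 P5 -> G3/D4 P5 similar
  -> R2 @ bar 1 tick 0 v(1, 3): F4/C5 P5 -> G3/G4 P8 similar
  -> R4 @ bar 1 tick 0 v(0, 2): E3/D4 m7 untreated
  -> R7 @ bar 1 tick 0 v(1,): F4->G3 leap 10st
  -> R7 @ bar 1 tick 0 v(2,): C5->D4 leap 10st
  -> R1 @ bar 2 tick 0 v(1, 3): G3/G4 P8 -> A3/A4 P8 similar
  -> R2 @ bar 2 tick 0 v(1, 2): G3/D4 P5 -> A3/A4 P8 similar
  -> R2 @ bar 2 tick 0 v(2, 3): D4/G4 P4 -> A4/A4 P1 similar
  -> R2 @ bar 3 tick 0 v(0, 2): F3/A4 M3 -> G3/D5 P5 similar
  -> R3 @ bar 3 tick 0 v(2, 3): D5 above F4
  -> R4 @ bar 3 tick 0 v(0, 3): G3/F4 m7 untreated
  -> R3 @ bar 3 tick 1 v(2, 3): D5 above F4
  -> R3 @ bar 3 tick 2 v(2, 3): D5 above F4
  -> R3 @ bar 3 tick 3 v(2, 3): D5 above F4
  -> R7 @ bar 4 tick 0 v(3,): F4->B4 leap 6st
  -> R1 @ bar 5 tick 0 v(1, 2): E4/B4 P5 -> F4/C5 P5 similar
  -> R1 @ bar 5 tick 0 v(1, 3): E4/B4 P5 -> F4/C5 P5 similar
  -> R1 @ bar 5 tick 0 v(2, 3): B4/B4 P1 -> C5/C5 P1 similar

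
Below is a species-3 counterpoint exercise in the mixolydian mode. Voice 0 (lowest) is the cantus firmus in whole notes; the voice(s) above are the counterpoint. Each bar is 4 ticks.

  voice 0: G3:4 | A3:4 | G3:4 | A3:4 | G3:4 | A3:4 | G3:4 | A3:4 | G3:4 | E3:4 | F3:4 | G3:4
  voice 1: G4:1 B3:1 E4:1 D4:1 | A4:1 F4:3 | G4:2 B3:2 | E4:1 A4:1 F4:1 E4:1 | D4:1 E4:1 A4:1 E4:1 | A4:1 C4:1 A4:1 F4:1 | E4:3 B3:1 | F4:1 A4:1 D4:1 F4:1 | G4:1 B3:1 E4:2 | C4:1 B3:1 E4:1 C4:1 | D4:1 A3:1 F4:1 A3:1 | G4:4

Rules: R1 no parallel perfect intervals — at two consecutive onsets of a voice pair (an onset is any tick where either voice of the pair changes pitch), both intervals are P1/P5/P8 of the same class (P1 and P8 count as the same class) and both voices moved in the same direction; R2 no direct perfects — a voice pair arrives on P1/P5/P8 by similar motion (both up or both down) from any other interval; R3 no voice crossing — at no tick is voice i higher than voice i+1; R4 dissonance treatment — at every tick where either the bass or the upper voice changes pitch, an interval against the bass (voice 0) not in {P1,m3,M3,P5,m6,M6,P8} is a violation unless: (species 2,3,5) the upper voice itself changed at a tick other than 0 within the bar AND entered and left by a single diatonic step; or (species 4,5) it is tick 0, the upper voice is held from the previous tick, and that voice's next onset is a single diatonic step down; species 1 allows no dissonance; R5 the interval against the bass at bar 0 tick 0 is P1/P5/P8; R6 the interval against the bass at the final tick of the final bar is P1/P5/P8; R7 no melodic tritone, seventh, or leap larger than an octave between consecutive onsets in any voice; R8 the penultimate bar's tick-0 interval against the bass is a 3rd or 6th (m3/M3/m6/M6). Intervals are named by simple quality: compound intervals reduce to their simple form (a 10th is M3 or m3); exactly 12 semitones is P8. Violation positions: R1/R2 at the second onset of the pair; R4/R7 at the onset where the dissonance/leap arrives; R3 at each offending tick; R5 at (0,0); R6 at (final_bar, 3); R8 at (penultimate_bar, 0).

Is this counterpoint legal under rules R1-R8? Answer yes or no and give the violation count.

bar 0: v0=G3 v1=G4 (P8)
bar 1: v0=A3 v1=A4 (P8)
bar 2: v0=G3 v1=G4 (P8)
bar 3: v0=A3 v1=E4 (P5)
bar 4: v0=G3 v1=D4 (P5)
bar 5: v0=A3 v1=A4 (P8)
bar 6: v0=G3 v1=E4 (M6)
bar 7: v0=A3 v1=F4 (m6)
bar 8: v0=G3 v1=G4 (P8)
bar 9: v0=E3 v1=C4 (m6)
bar 10: v0=F3 v1=D4 (M6)
bar 11: v0=G3 v1=G4 (P8)
  R2 @ bar1.0: G3/D4 P5 -> A3/A4 P8 similar
  R2 @ bar3.0: G3/B3 M3 -> A3/E4 P5 similar
  R1 @ bar4.0: A3/E4 P5 -> G3/D4 P5 similar
  R4 @ bar4.2: G3/A4 M2 untreated
  R2 @ bar5.0: G3/E4 M6 -> A3/A4 P8 similar
  R7 @ bar7.0: B3->F4 leap 6st
  R4 @ bar7.2: A3/D4 P4 untreated
  R2 @ bar11.0: F3/A3 M3 -> G3/G4 P8 similar
  R7 @ bar11.0: A3->G4 leap 10st

No (9 violations)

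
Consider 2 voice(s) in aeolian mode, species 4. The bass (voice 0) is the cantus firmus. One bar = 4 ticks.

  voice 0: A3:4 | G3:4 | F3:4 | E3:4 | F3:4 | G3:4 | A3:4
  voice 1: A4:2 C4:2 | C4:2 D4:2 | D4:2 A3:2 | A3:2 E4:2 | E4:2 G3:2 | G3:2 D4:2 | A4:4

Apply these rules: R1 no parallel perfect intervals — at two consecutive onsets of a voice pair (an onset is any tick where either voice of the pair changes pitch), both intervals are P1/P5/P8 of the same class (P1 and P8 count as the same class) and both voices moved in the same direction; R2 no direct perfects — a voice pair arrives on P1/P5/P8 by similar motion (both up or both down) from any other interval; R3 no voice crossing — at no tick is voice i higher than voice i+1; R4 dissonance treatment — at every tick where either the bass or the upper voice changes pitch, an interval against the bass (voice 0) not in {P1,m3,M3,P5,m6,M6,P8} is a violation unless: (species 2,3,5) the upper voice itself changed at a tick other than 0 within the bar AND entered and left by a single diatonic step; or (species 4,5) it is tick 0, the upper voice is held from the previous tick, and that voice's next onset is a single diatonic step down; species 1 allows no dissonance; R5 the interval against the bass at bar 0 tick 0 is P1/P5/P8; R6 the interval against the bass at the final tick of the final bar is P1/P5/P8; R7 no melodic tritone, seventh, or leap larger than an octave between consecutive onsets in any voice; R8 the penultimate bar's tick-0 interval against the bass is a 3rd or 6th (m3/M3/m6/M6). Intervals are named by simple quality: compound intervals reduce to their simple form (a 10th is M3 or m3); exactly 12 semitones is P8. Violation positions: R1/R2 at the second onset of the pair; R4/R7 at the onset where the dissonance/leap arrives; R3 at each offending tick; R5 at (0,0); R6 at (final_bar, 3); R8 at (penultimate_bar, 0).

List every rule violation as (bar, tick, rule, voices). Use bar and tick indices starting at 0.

bar 0: v0=A3 v1=A4 downbeat P8
bar 1: v0=G3 v1=C4 downbeat P4
bar 2: v0=F3 v1=D4 downbeat M6
bar 3: v0=E3 v1=A3 downbeat P4
bar 4: v0=F3 v1=E4 downbeat M7
bar 5: v0=G3 v1=G3 downbeat P1
bar 6: v0=A3 v1=A4 downbeat P8
  -> R4 @ bar 1 tick 0 v(0, 1): G3/C4 P4 untreated
  -> R4 @ bar 3 tick 0 v(0, 1): E3/A3 P4 untreated
  -> R4 @ bar 4 tick 0 v(0, 1): F3/E4 M7 untreated
  -> R4 @ bar 4 tick 2 v(0, 1): F3/G3 M2 untreated
  -> R8 @ bar 5 tick 0 v(0, 1): penult P1 not 3rd/6th
  -> R2 @ bar 6 tick 0 v(0, 1): G3/D4 P5 -> A3/A4 P8 similar

(1, 0, R4, (0, 1))
(3, 0, R4, (0, 1))
(4, 0, R4, (0, 1))
(4, 2, R4, (0, 1))
(5, 0, R8, (0, 1))
(6, 0, R2, (0, 1))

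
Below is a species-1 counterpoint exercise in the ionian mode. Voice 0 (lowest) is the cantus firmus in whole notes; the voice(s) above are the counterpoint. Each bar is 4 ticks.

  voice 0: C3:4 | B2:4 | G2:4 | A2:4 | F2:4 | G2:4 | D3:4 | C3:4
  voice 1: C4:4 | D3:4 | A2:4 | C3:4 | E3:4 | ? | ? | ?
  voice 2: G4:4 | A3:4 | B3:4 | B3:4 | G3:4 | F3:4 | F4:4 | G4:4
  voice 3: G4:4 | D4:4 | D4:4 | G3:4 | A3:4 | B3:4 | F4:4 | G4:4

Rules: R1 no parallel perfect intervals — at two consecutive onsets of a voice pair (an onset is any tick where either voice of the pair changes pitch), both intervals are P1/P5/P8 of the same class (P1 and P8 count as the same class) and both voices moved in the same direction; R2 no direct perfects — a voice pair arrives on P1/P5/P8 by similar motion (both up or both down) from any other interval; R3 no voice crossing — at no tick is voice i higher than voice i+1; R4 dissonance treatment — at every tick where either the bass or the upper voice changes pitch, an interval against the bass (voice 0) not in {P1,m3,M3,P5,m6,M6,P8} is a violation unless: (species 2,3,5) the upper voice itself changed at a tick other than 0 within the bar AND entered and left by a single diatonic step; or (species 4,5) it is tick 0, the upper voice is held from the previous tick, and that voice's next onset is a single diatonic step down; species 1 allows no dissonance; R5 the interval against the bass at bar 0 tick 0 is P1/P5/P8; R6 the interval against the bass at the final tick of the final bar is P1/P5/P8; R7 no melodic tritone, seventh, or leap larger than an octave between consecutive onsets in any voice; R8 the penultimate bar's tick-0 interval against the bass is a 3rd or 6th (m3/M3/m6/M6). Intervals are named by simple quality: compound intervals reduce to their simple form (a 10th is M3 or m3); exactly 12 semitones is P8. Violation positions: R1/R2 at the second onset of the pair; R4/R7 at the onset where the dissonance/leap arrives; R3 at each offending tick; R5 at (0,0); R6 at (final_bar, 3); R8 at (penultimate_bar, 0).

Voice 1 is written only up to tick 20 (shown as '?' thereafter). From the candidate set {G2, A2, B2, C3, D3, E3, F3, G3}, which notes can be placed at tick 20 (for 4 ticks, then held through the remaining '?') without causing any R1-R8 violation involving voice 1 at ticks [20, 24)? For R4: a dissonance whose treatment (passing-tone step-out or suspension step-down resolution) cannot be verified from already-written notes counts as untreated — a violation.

{B2, D3, E3, G2}

G2: legal
A2: violates R4
B2: legal
C3: violates R4
D3: legal
E3: legal
F3: violates R4
G3: violates R2,R3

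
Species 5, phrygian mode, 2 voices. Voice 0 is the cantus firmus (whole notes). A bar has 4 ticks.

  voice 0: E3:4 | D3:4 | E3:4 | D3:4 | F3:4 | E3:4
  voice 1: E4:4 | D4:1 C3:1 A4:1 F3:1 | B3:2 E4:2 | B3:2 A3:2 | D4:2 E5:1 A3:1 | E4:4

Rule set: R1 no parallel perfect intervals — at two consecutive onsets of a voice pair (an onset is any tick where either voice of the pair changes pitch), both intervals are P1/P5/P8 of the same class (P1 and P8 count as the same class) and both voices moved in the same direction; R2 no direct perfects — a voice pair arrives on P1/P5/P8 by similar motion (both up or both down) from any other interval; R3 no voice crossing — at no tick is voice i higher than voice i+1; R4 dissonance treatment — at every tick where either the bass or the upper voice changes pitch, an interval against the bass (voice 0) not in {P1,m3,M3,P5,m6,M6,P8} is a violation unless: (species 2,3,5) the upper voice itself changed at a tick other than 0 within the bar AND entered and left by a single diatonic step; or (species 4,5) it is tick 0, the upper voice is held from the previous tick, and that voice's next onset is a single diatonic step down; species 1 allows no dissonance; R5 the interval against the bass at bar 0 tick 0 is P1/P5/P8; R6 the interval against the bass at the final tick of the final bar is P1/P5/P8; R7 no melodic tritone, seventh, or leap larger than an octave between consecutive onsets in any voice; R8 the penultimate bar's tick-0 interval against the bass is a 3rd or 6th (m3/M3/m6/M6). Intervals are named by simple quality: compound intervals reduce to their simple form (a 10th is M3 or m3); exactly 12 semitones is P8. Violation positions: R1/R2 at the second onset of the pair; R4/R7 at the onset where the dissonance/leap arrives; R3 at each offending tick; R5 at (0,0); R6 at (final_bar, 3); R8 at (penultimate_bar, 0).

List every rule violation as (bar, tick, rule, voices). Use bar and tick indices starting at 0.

(1, 0, R1, (0, 1))
(1, 1, R3, (0, 1))
(1, 1, R4, (0, 1))
(1, 1, R7, (1,))
(1, 2, R7, (1,))
(1, 3, R7, (1,))
(2, 0, R2, (0, 1))
(2, 0, R7, (1,))
(4, 2, R4, (0, 1))
(4, 2, R7, (1,))
(4, 3, R7, (1,))

bar 0: v0=E3 v1=E4 downbeat P8
bar 1: v0=D3 v1=D4 downbeat P8
bar 2: v0=E3 v1=B3 downbeat P5
bar 3: v0=D3 v1=B3 downbeat M6
bar 4: v0=F3 v1=D4 downbeat M6
bar 5: v0=E3 v1=E4 downbeat P8
  -> R1 @ bar 1 tick 0 v(0, 1): E3/E4 P8 -> D3/D4 P8 similar
  -> R3 @ bar 1 tick 1 v(0, 1): D3 above C3
  -> R4 @ bar 1 tick 1 v(0, 1): D3/C3 M2 untreated
  -> R7 @ bar 1 tick 1 v(1,): D4->C3 leap 14st
  -> R7 @ bar 1 tick 2 v(1,): C3->A4 leap 21st
  -> R7 @ bar 1 tick 3 v(1,): A4->F3 leap 16st
  -> R2 @ bar 2 tick 0 v(0, 1): D3/F3 m3 -> E3/B3 P5 similar
  -> R7 @ bar 2 tick 0 v(1,): F3->B3 leap 6st
  -> R4 @ bar 4 tick 2 v(0, 1): F3/E5 M7 untreated
  -> R7 @ bar 4 tick 2 v(1,): D4->E5 leap 14st
  -> R7 @ bar 4 tick 3 v(1,): E5->A3 leap 19st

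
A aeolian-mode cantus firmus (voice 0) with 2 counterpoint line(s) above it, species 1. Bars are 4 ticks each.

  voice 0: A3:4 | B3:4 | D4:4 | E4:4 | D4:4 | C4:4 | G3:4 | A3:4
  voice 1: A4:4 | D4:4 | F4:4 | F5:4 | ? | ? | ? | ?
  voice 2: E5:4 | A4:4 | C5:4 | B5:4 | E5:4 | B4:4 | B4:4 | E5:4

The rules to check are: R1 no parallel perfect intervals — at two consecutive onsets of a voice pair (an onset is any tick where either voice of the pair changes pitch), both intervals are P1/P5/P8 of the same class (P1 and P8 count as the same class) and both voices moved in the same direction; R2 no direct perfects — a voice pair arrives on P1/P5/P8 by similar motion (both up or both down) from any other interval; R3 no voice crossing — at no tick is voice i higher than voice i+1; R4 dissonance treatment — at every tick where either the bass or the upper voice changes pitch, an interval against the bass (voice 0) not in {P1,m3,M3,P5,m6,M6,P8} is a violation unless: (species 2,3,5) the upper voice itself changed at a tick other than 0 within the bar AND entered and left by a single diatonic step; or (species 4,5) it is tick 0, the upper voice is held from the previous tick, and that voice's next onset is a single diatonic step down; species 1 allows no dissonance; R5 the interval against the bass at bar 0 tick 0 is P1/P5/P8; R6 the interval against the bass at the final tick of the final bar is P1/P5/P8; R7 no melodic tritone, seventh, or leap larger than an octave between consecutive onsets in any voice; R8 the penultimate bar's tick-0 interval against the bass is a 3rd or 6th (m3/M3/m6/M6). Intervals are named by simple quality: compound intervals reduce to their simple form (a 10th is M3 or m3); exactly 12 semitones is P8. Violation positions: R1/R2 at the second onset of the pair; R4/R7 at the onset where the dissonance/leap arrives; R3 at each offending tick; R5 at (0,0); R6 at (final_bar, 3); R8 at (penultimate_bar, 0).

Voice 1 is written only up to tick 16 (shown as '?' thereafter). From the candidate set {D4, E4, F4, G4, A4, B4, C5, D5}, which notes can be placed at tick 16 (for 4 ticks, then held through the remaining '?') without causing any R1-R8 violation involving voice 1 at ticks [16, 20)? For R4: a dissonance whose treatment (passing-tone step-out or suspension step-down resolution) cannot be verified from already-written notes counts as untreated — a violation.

D4: violates R2,R7
E4: violates R2,R4,R7
F4: legal
G4: violates R4,R7
A4: violates R2
B4: violates R7
C5: violates R4
D5: violates R2

{F4}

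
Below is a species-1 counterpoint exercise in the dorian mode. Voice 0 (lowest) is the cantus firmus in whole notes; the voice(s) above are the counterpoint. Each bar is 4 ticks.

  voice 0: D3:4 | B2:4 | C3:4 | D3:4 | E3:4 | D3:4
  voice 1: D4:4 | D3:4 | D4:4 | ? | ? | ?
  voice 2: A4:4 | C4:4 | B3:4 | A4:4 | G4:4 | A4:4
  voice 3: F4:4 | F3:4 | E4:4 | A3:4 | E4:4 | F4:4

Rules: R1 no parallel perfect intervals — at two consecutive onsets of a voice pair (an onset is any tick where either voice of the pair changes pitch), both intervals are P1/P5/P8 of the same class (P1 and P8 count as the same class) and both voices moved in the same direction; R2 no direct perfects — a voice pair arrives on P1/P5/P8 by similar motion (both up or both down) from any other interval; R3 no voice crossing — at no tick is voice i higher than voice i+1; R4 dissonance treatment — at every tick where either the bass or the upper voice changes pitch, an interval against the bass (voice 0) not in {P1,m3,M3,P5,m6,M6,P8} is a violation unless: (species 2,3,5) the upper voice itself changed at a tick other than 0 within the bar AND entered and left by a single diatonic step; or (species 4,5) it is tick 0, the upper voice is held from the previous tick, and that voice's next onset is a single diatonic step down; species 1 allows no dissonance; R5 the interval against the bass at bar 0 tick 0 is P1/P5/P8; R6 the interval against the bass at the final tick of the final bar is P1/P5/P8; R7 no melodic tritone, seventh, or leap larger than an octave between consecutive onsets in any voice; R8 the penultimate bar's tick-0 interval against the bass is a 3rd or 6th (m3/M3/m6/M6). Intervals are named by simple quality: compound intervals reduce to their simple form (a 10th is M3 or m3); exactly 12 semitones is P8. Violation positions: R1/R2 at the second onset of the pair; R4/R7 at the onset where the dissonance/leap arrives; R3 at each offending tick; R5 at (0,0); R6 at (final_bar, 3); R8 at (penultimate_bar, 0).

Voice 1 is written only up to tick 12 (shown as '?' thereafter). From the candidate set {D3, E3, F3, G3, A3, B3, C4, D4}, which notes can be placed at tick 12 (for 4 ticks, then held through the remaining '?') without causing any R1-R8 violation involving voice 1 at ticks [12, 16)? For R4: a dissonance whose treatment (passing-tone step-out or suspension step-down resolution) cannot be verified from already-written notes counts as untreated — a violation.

{B3, D4, F3}

D3: violates R2
E3: violates R4,R7
F3: legal
G3: violates R4
A3: violates R2
B3: legal
C4: violates R4
D4: legal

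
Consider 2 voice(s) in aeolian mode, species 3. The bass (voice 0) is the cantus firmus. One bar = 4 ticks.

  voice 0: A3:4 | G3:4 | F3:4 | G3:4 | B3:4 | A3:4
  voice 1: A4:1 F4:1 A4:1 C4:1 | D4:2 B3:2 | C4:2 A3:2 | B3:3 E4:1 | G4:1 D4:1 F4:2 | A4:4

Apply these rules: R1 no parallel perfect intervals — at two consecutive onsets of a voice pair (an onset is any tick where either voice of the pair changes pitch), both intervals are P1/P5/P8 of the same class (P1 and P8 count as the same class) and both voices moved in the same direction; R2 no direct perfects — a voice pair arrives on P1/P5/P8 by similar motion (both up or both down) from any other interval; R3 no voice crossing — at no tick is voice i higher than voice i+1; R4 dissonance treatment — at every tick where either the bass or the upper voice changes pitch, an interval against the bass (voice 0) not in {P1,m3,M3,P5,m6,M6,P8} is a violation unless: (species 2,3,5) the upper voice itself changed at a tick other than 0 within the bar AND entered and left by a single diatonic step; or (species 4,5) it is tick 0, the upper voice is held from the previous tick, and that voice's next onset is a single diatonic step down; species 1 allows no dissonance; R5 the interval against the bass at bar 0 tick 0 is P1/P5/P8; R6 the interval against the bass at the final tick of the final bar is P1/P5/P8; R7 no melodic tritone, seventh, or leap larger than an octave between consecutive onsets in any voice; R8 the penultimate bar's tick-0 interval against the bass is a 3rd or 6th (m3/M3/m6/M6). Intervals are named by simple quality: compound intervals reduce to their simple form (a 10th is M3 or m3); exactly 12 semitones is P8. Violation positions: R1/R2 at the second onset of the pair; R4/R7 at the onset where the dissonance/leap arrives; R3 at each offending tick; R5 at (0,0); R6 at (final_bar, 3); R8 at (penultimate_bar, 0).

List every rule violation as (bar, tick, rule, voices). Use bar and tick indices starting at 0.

bar 0: v0=A3 v1=A4 downbeat P8
bar 1: v0=G3 v1=D4 downbeat P5
bar 2: v0=F3 v1=C4 downbeat P5
bar 3: v0=G3 v1=B3 downbeat M3
bar 4: v0=B3 v1=G4 downbeat m6
bar 5: v0=A3 v1=A4 downbeat P8
  -> R4 @ bar 4 tick 2 v(0, 1): B3/F4 TT untreated

(4, 2, R4, (0, 1))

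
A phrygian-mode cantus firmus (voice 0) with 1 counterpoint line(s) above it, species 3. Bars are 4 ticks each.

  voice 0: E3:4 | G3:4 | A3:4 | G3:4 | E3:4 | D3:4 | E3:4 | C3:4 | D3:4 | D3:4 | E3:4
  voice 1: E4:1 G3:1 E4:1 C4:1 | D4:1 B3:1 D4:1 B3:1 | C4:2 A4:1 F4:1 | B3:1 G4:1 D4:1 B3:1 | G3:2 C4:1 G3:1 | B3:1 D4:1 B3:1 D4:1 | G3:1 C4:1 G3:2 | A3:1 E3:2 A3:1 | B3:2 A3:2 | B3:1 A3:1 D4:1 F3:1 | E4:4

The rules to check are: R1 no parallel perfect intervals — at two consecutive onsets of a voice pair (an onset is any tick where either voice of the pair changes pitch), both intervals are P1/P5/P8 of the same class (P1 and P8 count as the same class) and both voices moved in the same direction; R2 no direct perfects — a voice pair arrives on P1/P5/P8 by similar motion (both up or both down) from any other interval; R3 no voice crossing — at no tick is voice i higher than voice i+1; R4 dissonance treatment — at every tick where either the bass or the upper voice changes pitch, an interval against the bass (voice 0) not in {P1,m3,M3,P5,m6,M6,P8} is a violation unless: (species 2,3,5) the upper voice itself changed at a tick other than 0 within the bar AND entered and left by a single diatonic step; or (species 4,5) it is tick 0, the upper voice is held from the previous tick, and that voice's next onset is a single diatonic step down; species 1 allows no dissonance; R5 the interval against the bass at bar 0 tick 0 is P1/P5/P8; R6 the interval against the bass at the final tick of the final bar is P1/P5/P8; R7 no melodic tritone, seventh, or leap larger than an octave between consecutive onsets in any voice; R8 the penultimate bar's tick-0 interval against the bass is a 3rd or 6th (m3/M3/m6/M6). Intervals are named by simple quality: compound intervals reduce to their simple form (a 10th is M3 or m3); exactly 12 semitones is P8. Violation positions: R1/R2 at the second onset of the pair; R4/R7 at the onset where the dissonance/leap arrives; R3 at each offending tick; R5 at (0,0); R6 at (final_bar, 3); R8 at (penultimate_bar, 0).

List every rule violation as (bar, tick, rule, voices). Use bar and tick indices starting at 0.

(1, 0, R2, (0, 1))
(3, 0, R7, (1,))
(10, 0, R2, (0, 1))
(10, 0, R7, (1,))

bar 0: v0=E3 v1=E4 downbeat P8
bar 1: v0=G3 v1=D4 downbeat P5
bar 2: v0=A3 v1=C4 downbeat m3
bar 3: v0=G3 v1=B3 downbeat M3
bar 4: v0=E3 v1=G3 downbeat m3
bar 5: v0=D3 v1=B3 downbeat M6
bar 6: v0=E3 v1=G3 downbeat m3
bar 7: v0=C3 v1=A3 downbeat M6
bar 8: v0=D3 v1=B3 downbeat M6
bar 9: v0=D3 v1=B3 downbeat M6
bar 10: v0=E3 v1=E4 downbeat P8
  -> R2 @ bar 1 tick 0 v(0, 1): E3/C4 m6 -> G3/D4 P5 similar
  -> R7 @ bar 3 tick 0 v(1,): F4->B3 leap 6st
  -> R2 @ bar 10 tick 0 v(0, 1): D3/F3 m3 -> E3/E4 P8 similar
  -> R7 @ bar 10 tick 0 v(1,): F3->E4 leap 11st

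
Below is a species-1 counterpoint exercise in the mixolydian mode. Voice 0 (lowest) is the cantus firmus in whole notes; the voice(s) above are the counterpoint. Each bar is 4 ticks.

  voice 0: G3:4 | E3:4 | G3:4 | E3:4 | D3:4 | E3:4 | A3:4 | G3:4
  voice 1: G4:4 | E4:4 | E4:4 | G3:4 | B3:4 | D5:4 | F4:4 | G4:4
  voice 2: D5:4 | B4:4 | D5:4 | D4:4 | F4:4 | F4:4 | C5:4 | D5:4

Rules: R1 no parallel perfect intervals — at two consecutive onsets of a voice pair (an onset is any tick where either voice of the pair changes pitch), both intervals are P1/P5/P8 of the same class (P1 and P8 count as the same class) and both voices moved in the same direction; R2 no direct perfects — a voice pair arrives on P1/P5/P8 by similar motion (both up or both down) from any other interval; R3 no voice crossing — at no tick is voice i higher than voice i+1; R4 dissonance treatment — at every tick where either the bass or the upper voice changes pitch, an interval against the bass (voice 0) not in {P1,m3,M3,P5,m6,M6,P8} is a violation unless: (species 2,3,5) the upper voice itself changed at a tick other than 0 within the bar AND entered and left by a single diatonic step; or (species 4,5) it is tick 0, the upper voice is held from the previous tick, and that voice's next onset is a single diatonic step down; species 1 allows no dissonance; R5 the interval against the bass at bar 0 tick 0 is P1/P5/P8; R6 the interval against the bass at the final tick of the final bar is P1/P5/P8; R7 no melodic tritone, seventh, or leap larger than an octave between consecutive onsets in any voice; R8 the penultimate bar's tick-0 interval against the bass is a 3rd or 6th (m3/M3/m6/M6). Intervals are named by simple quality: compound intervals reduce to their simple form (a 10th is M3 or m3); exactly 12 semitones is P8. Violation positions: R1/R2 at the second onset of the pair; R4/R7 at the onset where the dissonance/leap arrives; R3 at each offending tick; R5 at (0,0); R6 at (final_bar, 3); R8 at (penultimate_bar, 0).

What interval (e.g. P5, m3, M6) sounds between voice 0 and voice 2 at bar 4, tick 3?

voice 0=D3 voice 2=F4 -> m3

m3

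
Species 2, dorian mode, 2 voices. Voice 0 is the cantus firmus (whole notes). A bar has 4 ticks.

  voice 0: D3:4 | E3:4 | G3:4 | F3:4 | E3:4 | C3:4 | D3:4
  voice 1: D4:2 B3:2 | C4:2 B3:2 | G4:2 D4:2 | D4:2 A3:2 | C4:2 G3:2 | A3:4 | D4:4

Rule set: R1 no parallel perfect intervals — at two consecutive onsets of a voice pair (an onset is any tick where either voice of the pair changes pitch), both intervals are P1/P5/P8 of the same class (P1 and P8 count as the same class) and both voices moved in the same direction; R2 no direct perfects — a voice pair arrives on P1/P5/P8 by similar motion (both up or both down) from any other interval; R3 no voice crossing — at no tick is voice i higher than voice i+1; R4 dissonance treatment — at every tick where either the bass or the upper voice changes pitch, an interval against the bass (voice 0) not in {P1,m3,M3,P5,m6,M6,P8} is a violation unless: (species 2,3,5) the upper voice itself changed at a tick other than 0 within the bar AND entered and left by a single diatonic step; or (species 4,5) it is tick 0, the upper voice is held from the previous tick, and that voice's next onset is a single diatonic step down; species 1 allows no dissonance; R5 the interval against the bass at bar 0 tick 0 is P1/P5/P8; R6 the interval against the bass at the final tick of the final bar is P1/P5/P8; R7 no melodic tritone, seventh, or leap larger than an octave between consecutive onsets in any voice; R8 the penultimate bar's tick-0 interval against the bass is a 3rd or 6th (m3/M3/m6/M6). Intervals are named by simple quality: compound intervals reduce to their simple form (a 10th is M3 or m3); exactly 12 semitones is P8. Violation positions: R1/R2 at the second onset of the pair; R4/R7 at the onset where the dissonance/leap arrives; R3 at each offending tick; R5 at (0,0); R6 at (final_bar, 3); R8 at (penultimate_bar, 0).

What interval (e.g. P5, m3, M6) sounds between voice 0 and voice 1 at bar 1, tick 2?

voice 0=E3 voice 1=B3 -> P5

P5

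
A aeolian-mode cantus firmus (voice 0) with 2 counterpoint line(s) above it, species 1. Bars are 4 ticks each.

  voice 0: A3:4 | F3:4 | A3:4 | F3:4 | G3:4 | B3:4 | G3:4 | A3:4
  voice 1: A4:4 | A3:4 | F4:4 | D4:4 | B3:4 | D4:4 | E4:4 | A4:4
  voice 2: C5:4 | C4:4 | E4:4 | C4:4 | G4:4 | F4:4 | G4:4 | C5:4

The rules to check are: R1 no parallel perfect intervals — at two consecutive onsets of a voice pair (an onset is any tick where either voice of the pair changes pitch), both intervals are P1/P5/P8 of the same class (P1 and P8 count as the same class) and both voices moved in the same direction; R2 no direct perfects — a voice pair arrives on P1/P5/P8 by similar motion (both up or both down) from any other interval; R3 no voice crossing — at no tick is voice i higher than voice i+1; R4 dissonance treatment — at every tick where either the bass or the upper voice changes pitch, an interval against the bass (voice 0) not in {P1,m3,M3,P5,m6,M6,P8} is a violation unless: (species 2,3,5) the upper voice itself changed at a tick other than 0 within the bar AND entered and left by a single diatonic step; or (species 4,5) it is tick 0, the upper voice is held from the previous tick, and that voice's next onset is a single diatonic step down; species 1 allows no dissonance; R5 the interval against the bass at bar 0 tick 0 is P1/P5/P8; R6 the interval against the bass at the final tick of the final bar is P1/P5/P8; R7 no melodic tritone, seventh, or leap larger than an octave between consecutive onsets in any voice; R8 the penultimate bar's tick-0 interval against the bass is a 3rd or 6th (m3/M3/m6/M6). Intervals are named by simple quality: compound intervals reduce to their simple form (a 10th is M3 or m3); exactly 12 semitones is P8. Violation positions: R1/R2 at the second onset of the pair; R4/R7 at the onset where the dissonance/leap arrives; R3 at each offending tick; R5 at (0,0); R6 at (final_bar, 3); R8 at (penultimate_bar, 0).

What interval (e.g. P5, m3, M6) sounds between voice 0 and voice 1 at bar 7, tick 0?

P8

voice 0=A3 voice 1=A4 -> P8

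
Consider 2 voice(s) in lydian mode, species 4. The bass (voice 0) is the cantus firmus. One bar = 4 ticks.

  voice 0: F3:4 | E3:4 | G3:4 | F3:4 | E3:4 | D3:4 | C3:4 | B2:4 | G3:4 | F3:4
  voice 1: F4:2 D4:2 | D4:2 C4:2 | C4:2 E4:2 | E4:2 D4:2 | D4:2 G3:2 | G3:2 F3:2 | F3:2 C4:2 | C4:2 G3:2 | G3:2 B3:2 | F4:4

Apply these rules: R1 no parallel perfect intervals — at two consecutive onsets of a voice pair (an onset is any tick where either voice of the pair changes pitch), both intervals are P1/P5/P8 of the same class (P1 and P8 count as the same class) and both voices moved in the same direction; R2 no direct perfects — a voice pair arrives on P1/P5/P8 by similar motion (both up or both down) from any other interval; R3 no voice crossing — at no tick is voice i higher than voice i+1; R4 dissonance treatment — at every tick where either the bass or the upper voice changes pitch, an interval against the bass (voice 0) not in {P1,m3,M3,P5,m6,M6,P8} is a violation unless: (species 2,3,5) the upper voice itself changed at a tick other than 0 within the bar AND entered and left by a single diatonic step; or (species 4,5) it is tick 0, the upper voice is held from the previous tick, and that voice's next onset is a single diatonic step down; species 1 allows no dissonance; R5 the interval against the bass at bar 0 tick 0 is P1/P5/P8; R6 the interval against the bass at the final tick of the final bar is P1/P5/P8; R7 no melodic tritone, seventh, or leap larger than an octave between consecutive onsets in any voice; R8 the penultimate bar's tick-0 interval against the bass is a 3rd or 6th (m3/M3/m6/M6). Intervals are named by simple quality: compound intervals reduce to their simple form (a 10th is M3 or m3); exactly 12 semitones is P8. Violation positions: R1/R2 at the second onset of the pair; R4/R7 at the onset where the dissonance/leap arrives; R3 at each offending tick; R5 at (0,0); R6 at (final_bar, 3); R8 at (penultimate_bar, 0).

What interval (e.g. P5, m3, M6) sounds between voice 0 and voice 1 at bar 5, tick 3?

voice 0=D3 voice 1=F3 -> m3

m3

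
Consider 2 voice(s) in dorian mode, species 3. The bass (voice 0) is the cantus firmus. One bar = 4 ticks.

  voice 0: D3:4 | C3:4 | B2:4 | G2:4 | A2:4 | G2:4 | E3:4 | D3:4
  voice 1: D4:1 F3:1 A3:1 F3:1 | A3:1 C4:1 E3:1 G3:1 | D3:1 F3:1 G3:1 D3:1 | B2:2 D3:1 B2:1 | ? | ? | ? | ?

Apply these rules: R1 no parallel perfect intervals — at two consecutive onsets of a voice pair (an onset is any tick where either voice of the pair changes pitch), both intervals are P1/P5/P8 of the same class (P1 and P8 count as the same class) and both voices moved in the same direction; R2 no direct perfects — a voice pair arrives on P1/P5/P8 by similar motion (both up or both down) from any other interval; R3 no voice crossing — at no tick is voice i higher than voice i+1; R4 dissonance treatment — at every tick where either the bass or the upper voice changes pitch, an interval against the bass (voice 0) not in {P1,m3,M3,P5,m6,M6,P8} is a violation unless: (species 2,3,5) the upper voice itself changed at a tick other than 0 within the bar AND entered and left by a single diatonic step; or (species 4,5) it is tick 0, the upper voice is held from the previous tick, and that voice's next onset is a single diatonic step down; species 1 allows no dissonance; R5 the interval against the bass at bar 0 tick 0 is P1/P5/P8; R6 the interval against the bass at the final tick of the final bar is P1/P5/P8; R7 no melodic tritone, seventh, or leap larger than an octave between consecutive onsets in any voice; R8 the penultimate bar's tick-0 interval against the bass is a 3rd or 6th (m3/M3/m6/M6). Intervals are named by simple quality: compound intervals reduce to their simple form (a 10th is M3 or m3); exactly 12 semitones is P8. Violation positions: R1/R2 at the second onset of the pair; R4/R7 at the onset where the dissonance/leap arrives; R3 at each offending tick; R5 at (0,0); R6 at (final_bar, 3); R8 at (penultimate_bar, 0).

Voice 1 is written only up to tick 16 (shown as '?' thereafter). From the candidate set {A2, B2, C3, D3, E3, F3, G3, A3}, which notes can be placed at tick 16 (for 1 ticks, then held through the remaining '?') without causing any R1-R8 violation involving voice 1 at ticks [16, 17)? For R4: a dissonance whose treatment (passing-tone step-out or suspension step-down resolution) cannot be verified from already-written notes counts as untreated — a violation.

A2: legal
B2: violates R4
C3: legal
D3: violates R4
E3: violates R2
F3: violates R7
G3: violates R4
A3: violates R2,R7

{A2, C3}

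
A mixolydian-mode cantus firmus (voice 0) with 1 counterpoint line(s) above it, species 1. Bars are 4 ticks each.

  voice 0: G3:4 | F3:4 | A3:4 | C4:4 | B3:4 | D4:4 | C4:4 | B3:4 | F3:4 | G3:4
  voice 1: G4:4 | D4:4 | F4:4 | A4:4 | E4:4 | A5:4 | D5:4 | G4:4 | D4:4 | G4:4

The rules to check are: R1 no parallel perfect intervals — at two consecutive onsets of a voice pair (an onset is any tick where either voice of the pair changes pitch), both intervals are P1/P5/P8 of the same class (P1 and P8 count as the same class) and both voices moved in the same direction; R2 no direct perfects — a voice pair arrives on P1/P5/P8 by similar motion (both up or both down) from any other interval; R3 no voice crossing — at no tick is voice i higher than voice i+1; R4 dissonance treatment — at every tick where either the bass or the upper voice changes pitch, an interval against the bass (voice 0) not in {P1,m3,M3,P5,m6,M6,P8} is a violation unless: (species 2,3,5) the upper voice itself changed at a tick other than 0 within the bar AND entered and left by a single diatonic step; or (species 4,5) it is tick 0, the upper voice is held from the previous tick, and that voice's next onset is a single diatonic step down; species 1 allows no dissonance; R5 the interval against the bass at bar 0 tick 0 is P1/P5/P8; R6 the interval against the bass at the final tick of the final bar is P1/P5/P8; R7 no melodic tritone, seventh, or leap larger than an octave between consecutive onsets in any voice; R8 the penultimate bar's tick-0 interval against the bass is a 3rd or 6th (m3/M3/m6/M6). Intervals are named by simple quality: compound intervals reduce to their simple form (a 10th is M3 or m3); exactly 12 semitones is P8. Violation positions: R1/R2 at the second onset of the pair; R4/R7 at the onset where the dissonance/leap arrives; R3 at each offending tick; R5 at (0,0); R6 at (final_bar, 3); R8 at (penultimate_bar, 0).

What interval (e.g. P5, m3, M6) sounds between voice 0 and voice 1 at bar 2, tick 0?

voice 0=A3 voice 1=F4 -> m6

m6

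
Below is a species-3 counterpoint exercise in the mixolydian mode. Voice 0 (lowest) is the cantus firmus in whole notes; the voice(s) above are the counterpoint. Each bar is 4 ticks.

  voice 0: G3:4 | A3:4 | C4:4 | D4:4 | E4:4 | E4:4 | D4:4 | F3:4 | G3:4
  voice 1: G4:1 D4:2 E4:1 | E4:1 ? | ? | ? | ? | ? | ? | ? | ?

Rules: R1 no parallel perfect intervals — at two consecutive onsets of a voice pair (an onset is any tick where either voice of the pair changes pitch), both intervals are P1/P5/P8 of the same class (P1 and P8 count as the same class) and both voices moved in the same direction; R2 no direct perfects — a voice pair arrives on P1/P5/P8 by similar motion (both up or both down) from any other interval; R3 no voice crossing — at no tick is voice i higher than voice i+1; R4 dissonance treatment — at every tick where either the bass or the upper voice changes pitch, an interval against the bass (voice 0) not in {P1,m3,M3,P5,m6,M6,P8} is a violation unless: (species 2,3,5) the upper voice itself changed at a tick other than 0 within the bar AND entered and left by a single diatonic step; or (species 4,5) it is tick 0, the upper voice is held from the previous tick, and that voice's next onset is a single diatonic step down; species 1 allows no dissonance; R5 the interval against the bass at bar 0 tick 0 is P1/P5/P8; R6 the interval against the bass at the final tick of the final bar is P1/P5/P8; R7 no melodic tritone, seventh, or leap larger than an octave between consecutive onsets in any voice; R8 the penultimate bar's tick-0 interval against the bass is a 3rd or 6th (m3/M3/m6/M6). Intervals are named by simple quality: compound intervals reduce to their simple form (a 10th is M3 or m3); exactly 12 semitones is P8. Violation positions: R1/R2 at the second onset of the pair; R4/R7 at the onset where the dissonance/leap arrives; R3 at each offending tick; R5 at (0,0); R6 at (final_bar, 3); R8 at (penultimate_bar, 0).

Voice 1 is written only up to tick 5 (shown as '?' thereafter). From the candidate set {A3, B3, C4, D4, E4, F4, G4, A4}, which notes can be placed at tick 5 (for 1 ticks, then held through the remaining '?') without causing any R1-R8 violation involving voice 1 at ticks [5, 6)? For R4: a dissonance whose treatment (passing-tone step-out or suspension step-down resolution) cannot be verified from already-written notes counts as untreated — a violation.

{A3, A4, C4, E4, F4}

A3: legal
B3: violates R4
C4: legal
D4: violates R4
E4: legal
F4: legal
G4: violates R4
A4: legal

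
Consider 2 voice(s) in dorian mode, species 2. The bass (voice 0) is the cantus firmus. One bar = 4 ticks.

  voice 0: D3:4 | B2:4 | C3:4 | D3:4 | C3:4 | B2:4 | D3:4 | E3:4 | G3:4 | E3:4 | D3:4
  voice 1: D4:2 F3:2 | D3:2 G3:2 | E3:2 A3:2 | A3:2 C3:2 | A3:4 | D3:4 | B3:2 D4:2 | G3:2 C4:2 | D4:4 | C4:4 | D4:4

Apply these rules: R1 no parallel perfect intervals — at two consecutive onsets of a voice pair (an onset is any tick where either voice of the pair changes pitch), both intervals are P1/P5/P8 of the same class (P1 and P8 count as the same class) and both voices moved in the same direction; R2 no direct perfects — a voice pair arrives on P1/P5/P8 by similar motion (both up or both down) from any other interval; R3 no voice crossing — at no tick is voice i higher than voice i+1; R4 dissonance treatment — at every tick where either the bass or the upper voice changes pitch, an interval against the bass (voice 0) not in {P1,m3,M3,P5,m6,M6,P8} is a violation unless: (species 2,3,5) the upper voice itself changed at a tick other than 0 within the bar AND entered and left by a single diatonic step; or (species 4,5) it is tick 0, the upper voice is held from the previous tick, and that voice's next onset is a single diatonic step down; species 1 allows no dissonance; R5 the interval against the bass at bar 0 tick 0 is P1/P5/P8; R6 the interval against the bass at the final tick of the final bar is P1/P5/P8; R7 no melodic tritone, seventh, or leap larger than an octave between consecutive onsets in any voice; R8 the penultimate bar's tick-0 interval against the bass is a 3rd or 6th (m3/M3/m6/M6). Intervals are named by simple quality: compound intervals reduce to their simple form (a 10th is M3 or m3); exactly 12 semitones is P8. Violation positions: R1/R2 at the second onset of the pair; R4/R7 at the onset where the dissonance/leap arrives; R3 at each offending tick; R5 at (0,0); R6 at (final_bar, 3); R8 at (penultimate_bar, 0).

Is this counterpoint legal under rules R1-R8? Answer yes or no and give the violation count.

No (4 violations)

bar 0: v0=D3 v1=D4 (P8)
bar 1: v0=B2 v1=D3 (m3)
bar 2: v0=C3 v1=E3 (M3)
bar 3: v0=D3 v1=A3 (P5)
bar 4: v0=C3 v1=A3 (M6)
bar 5: v0=B2 v1=D3 (m3)
bar 6: v0=D3 v1=B3 (M6)
bar 7: v0=E3 v1=G3 (m3)
bar 8: v0=G3 v1=D4 (P5)
bar 9: v0=E3 v1=C4 (m6)
bar 10: v0=D3 v1=D4 (P8)
  R3 @ bar3.2: D3 above C3
  R4 @ bar3.2: D3/C3 M2 untreated
  R3 @ bar3.3: D3 above C3
  R2 @ bar8.0: E3/C4 m6 -> G3/D4 P5 similar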